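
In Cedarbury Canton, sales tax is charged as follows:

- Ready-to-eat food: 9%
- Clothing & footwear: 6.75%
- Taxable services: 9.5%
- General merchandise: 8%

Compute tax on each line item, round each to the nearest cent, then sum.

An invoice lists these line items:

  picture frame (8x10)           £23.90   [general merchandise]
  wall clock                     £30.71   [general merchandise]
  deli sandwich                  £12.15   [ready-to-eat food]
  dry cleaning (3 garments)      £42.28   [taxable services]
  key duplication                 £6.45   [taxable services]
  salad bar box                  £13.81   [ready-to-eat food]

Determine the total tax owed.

Picture frame (8x10) £23.90: general merchandise → 8% → £1.91
Wall clock £30.71: general merchandise → 8% → £2.46
Deli sandwich £12.15: ready-to-eat food → 9% → £1.09
Dry cleaning (3 garments) £42.28: taxable services → 9.5% → £4.02
Key duplication £6.45: taxable services → 9.5% → £0.61
Salad bar box £13.81: ready-to-eat food → 9% → £1.24
Total tax = £1.91 + £2.46 + £1.09 + £4.02 + £0.61 + £1.24 = £11.33

£11.33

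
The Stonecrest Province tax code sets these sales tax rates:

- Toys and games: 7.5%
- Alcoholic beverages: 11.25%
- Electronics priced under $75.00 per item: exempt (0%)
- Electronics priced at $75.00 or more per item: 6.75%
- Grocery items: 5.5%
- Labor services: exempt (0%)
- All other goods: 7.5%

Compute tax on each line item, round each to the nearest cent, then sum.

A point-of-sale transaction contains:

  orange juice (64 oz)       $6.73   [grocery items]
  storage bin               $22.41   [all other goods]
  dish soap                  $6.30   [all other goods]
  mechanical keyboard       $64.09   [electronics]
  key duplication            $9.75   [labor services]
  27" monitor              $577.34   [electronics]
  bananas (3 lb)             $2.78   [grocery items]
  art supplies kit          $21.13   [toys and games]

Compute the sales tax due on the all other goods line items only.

$2.15

Storage bin $22.41: all other goods → 7.5% → $1.68
Dish soap $6.30: all other goods → 7.5% → $0.47
Tax on all other goods = $1.68 + $0.47 = $2.15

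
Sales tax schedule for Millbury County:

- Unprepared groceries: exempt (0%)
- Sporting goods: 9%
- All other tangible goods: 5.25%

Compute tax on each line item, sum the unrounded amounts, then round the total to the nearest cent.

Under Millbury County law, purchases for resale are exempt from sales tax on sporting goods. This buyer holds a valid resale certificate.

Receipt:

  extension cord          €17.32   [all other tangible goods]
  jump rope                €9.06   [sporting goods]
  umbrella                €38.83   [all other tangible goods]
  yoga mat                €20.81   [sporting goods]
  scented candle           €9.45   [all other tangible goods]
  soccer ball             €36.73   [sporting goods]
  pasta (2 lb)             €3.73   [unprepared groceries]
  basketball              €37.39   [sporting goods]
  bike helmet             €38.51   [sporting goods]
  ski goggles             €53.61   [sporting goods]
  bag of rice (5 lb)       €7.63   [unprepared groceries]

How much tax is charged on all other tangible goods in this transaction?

€3.44

Extension cord €17.32: all other tangible goods → 5.25% → €0.9093
Umbrella €38.83: all other tangible goods → 5.25% → €2.038575
Scented candle €9.45: all other tangible goods → 5.25% → €0.496125
Tax on all other tangible goods: unrounded sum = €3.444 → €3.44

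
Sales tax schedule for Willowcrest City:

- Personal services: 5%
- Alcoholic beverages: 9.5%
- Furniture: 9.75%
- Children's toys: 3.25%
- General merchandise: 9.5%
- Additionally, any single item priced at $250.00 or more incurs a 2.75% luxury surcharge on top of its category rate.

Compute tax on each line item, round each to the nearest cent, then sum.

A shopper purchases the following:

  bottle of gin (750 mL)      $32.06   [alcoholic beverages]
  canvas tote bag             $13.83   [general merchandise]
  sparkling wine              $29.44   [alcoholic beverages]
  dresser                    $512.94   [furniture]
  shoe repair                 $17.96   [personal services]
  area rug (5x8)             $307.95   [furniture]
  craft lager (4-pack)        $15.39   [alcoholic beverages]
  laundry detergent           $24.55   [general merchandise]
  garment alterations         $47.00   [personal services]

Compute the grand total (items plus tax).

$1117.93

Bottle of gin (750 mL) $32.06: alcoholic beverages → 9.5% → $3.05
Canvas tote bag $13.83: general merchandise → 9.5% → $1.31
Sparkling wine $29.44: alcoholic beverages → 9.5% → $2.80
Dresser $512.94: furniture → 9.75% + 2.75% surcharge = 12.5% → $64.12
Shoe repair $17.96: personal services → 5% → $0.90
Area rug (5x8) $307.95: furniture → 9.75% + 2.75% surcharge = 12.5% → $38.49
Craft lager (4-pack) $15.39: alcoholic beverages → 9.5% → $1.46
Laundry detergent $24.55: general merchandise → 9.5% → $2.33
Garment alterations $47.00: personal services → 5% → $2.35
Subtotal = $1001.12; tax = $116.81; total due = $1117.93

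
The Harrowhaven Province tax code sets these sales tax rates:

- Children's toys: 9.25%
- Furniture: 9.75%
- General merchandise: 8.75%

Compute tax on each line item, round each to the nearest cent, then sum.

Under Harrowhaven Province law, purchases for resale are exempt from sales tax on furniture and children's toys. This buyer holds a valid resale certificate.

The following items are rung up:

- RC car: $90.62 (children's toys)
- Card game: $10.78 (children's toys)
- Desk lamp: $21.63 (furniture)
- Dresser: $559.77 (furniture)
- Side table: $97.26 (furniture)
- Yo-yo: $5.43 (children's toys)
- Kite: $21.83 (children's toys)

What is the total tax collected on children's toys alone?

$0.00

RC car $90.62: children's toys, buyer-exempt → 0% → $0.00
Card game $10.78: children's toys, buyer-exempt → 0% → $0.00
Yo-yo $5.43: children's toys, buyer-exempt → 0% → $0.00
Kite $21.83: children's toys, buyer-exempt → 0% → $0.00
Tax on children's toys = $0.00 + $0.00 + $0.00 + $0.00 = $0.00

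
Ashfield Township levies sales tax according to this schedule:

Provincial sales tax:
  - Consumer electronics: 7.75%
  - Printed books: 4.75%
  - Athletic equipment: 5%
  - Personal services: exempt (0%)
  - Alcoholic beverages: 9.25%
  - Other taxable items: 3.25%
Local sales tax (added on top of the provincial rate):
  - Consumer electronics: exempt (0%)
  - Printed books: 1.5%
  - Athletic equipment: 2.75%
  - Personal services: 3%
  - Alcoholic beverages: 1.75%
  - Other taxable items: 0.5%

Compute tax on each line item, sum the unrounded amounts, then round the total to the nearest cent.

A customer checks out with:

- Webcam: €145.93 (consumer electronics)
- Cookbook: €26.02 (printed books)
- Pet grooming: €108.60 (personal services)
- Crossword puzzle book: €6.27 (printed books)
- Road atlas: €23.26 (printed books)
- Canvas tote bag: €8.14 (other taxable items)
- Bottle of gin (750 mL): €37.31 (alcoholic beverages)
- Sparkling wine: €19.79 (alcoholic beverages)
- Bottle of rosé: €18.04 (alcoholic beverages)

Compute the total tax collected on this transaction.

Webcam €145.93: consumer electronics → 7.75% + 0% local = 7.75% → €11.309575
Cookbook €26.02: printed books → 4.75% + 1.5% local = 6.25% → €1.62625
Pet grooming €108.60: personal services → 0% + 3% local = 3% → €3.258
Crossword puzzle book €6.27: printed books → 4.75% + 1.5% local = 6.25% → €0.391875
Road atlas €23.26: printed books → 4.75% + 1.5% local = 6.25% → €1.45375
Canvas tote bag €8.14: other taxable items → 3.25% + 0.5% local = 3.75% → €0.30525
Bottle of gin (750 mL) €37.31: alcoholic beverages → 9.25% + 1.75% local = 11% → €4.1041
Sparkling wine €19.79: alcoholic beverages → 9.25% + 1.75% local = 11% → €2.1769
Bottle of rosé €18.04: alcoholic beverages → 9.25% + 1.75% local = 11% → €1.9844
Unrounded tax sum = €26.6101 → €26.61

€26.61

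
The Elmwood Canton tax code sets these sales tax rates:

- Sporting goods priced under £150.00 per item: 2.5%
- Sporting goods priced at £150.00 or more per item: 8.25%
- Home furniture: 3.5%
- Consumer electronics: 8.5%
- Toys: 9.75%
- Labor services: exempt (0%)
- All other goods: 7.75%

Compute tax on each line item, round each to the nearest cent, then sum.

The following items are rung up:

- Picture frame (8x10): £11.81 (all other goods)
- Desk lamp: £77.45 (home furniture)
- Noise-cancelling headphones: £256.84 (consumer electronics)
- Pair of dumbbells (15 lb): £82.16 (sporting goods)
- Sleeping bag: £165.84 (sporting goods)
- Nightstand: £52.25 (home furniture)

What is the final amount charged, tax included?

Picture frame (8x10) £11.81: all other goods → 7.75% → £0.92
Desk lamp £77.45: home furniture → 3.5% → £2.71
Noise-cancelling headphones £256.84: consumer electronics → 8.5% → £21.83
Pair of dumbbells (15 lb) £82.16: sporting goods, under £150.00 → 2.5% → £2.05
Sleeping bag £165.84: sporting goods, £150.00 or more → 8.25% → £13.68
Nightstand £52.25: home furniture → 3.5% → £1.83
Subtotal = £646.35; tax = £43.02; total due = £689.37

£689.37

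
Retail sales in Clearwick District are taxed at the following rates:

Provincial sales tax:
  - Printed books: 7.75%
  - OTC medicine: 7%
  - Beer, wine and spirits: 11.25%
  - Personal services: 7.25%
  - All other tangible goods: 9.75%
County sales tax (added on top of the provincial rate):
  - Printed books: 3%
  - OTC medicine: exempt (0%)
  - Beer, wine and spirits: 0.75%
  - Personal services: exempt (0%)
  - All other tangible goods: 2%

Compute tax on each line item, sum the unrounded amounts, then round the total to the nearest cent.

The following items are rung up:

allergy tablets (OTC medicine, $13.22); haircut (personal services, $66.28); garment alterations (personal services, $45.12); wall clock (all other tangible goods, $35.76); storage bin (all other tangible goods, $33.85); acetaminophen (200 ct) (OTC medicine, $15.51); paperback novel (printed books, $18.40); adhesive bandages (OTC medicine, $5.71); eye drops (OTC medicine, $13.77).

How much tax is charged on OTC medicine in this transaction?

$3.37

Allergy tablets $13.22: OTC medicine → 7% + 0% county = 7% → $0.9254
Acetaminophen (200 ct) $15.51: OTC medicine → 7% + 0% county = 7% → $1.0857
Adhesive bandages $5.71: OTC medicine → 7% + 0% county = 7% → $0.3997
Eye drops $13.77: OTC medicine → 7% + 0% county = 7% → $0.9639
Tax on OTC medicine: unrounded sum = $3.3747 → $3.37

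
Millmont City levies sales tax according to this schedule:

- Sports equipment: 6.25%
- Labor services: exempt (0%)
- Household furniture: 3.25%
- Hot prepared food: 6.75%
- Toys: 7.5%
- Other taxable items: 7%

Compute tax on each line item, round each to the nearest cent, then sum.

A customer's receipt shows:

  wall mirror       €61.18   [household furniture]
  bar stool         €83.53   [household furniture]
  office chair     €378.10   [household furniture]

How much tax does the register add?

Wall mirror €61.18: household furniture → 3.25% → €1.99
Bar stool €83.53: household furniture → 3.25% → €2.71
Office chair €378.10: household furniture → 3.25% → €12.29
Total tax = €1.99 + €2.71 + €12.29 = €16.99

€16.99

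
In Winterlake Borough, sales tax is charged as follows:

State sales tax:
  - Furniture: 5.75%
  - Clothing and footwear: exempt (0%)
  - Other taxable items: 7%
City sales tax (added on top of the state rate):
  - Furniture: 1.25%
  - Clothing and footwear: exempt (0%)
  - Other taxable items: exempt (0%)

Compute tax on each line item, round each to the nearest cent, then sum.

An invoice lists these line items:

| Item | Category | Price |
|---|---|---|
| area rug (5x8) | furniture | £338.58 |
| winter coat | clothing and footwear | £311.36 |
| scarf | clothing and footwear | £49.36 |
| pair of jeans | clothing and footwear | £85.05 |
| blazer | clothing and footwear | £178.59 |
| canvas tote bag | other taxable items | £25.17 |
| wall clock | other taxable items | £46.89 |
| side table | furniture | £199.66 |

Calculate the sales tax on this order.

£42.72

Area rug (5x8) £338.58: furniture → 5.75% + 1.25% city = 7% → £23.70
Winter coat £311.36: clothing and footwear → 0% + 0% city = 0% → £0.00
Scarf £49.36: clothing and footwear → 0% + 0% city = 0% → £0.00
Pair of jeans £85.05: clothing and footwear → 0% + 0% city = 0% → £0.00
Blazer £178.59: clothing and footwear → 0% + 0% city = 0% → £0.00
Canvas tote bag £25.17: other taxable items → 7% + 0% city = 7% → £1.76
Wall clock £46.89: other taxable items → 7% + 0% city = 7% → £3.28
Side table £199.66: furniture → 5.75% + 1.25% city = 7% → £13.98
Total tax = £23.70 + £1.76 + £3.28 + £13.98 = £42.72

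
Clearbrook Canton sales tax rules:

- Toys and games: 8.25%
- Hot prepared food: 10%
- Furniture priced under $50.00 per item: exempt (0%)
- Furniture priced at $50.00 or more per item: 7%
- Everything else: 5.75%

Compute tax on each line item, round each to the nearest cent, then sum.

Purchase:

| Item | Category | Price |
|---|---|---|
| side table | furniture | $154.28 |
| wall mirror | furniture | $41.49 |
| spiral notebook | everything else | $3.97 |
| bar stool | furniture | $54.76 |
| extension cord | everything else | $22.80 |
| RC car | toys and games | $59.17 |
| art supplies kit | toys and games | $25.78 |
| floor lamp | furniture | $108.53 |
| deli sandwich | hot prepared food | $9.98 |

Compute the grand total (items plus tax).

$512.54

Side table $154.28: furniture, $50.00 or more → 7% → $10.80
Wall mirror $41.49: furniture, under $50.00 → 0% → $0.00
Spiral notebook $3.97: everything else → 5.75% → $0.23
Bar stool $54.76: furniture, $50.00 or more → 7% → $3.83
Extension cord $22.80: everything else → 5.75% → $1.31
RC car $59.17: toys and games → 8.25% → $4.88
Art supplies kit $25.78: toys and games → 8.25% → $2.13
Floor lamp $108.53: furniture, $50.00 or more → 7% → $7.60
Deli sandwich $9.98: hot prepared food → 10% → $1.00
Subtotal = $480.76; tax = $31.78; total due = $512.54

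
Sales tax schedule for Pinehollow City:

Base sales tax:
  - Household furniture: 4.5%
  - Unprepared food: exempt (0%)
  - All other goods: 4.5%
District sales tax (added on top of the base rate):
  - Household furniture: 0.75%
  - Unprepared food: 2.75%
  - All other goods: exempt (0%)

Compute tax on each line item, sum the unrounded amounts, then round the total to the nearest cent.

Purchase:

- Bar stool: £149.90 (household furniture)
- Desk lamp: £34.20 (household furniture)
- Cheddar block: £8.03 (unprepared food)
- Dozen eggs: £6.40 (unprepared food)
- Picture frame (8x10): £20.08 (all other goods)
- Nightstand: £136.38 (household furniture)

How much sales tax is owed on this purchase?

Bar stool £149.90: household furniture → 4.5% + 0.75% district = 5.25% → £7.86975
Desk lamp £34.20: household furniture → 4.5% + 0.75% district = 5.25% → £1.7955
Cheddar block £8.03: unprepared food → 0% + 2.75% district = 2.75% → £0.220825
Dozen eggs £6.40: unprepared food → 0% + 2.75% district = 2.75% → £0.176
Picture frame (8x10) £20.08: all other goods → 4.5% + 0% district = 4.5% → £0.9036
Nightstand £136.38: household furniture → 4.5% + 0.75% district = 5.25% → £7.15995
Unrounded tax sum = £18.125625 → £18.13

£18.13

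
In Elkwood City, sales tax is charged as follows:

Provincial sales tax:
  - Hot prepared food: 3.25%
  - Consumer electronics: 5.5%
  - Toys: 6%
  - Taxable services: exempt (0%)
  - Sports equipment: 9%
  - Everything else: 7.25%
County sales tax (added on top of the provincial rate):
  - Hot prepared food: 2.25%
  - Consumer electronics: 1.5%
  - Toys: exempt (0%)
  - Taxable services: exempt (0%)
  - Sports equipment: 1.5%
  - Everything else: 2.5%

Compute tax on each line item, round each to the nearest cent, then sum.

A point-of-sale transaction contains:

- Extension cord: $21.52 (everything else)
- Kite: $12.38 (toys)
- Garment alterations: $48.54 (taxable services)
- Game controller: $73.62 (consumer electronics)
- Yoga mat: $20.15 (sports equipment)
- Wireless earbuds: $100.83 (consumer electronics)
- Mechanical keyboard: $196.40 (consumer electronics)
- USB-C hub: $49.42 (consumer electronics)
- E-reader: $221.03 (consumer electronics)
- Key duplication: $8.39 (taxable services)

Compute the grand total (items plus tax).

$802.13

Extension cord $21.52: everything else → 7.25% + 2.5% county = 9.75% → $2.10
Kite $12.38: toys → 6% + 0% county = 6% → $0.74
Garment alterations $48.54: taxable services → 0% + 0% county = 0% → $0.00
Game controller $73.62: consumer electronics → 5.5% + 1.5% county = 7% → $5.15
Yoga mat $20.15: sports equipment → 9% + 1.5% county = 10.5% → $2.12
Wireless earbuds $100.83: consumer electronics → 5.5% + 1.5% county = 7% → $7.06
Mechanical keyboard $196.40: consumer electronics → 5.5% + 1.5% county = 7% → $13.75
USB-C hub $49.42: consumer electronics → 5.5% + 1.5% county = 7% → $3.46
E-reader $221.03: consumer electronics → 5.5% + 1.5% county = 7% → $15.47
Key duplication $8.39: taxable services → 0% + 0% county = 0% → $0.00
Subtotal = $752.28; tax = $49.85; total due = $802.13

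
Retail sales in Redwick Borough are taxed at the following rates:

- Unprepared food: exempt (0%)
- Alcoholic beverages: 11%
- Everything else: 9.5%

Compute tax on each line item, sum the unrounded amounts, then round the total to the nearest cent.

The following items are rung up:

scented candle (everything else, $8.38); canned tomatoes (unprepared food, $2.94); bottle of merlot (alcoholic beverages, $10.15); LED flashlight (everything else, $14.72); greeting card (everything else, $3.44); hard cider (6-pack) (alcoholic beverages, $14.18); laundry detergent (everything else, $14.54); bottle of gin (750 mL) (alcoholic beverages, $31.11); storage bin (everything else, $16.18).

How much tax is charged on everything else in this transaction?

$5.44

Scented candle $8.38: everything else → 9.5% → $0.7961
LED flashlight $14.72: everything else → 9.5% → $1.3984
Greeting card $3.44: everything else → 9.5% → $0.3268
Laundry detergent $14.54: everything else → 9.5% → $1.3813
Storage bin $16.18: everything else → 9.5% → $1.5371
Tax on everything else: unrounded sum = $5.4397 → $5.44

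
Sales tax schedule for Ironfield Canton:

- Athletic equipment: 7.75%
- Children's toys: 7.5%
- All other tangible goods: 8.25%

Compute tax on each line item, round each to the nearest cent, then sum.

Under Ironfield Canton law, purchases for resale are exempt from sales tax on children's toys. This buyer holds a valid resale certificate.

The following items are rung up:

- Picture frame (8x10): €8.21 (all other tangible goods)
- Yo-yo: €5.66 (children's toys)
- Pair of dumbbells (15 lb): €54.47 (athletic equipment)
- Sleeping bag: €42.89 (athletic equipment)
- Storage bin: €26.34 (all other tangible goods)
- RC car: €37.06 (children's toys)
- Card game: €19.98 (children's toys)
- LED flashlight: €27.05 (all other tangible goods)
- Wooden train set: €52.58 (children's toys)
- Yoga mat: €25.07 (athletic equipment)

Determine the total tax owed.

Picture frame (8x10) €8.21: all other tangible goods → 8.25% → €0.68
Yo-yo €5.66: children's toys, buyer-exempt → 0% → €0.00
Pair of dumbbells (15 lb) €54.47: athletic equipment → 7.75% → €4.22
Sleeping bag €42.89: athletic equipment → 7.75% → €3.32
Storage bin €26.34: all other tangible goods → 8.25% → €2.17
RC car €37.06: children's toys, buyer-exempt → 0% → €0.00
Card game €19.98: children's toys, buyer-exempt → 0% → €0.00
LED flashlight €27.05: all other tangible goods → 8.25% → €2.23
Wooden train set €52.58: children's toys, buyer-exempt → 0% → €0.00
Yoga mat €25.07: athletic equipment → 7.75% → €1.94
Total tax = €0.68 + €4.22 + €3.32 + €2.17 + €2.23 + €1.94 = €14.56

€14.56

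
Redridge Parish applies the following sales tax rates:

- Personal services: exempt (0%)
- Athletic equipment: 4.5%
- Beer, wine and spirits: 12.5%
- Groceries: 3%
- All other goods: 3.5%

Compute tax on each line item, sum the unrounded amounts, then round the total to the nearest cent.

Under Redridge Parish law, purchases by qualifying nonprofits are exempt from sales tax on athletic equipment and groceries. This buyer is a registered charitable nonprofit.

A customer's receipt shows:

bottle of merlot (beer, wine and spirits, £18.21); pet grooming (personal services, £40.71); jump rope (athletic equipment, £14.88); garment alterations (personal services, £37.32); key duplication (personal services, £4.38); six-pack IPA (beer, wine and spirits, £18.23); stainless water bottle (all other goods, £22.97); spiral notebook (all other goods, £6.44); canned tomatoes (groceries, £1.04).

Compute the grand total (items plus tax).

£169.76

Bottle of merlot £18.21: beer, wine and spirits → 12.5% → £2.27625
Pet grooming £40.71: personal services → 0% → £0.00
Jump rope £14.88: athletic equipment, buyer-exempt → 0% → £0.00
Garment alterations £37.32: personal services → 0% → £0.00
Key duplication £4.38: personal services → 0% → £0.00
Six-pack IPA £18.23: beer, wine and spirits → 12.5% → £2.27875
Stainless water bottle £22.97: all other goods → 3.5% → £0.80395
Spiral notebook £6.44: all other goods → 3.5% → £0.2254
Canned tomatoes £1.04: groceries, buyer-exempt → 0% → £0.00
Subtotal = £164.18; unrounded tax = £5.58435 → £5.58; total due = £169.76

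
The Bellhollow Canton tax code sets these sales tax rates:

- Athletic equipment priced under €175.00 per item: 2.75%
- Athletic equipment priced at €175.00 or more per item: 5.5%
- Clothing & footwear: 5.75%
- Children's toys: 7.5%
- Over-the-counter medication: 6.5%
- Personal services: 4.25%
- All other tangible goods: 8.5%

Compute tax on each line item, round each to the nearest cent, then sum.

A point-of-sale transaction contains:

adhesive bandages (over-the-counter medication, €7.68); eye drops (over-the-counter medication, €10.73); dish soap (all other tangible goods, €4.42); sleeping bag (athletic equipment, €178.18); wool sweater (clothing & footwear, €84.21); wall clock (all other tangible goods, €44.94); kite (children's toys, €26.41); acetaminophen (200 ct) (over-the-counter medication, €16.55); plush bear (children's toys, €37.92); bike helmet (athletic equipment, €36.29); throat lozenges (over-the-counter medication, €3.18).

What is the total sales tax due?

Adhesive bandages €7.68: over-the-counter medication → 6.5% → €0.50
Eye drops €10.73: over-the-counter medication → 6.5% → €0.70
Dish soap €4.42: all other tangible goods → 8.5% → €0.38
Sleeping bag €178.18: athletic equipment, €175.00 or more → 5.5% → €9.80
Wool sweater €84.21: clothing & footwear → 5.75% → €4.84
Wall clock €44.94: all other tangible goods → 8.5% → €3.82
Kite €26.41: children's toys → 7.5% → €1.98
Acetaminophen (200 ct) €16.55: over-the-counter medication → 6.5% → €1.08
Plush bear €37.92: children's toys → 7.5% → €2.84
Bike helmet €36.29: athletic equipment, under €175.00 → 2.75% → €1.00
Throat lozenges €3.18: over-the-counter medication → 6.5% → €0.21
Total tax = €0.50 + €0.70 + €0.38 + €9.80 + €4.84 + €3.82 + €1.98 + €1.08 + €2.84 + €1.00 + €0.21 = €27.15

€27.15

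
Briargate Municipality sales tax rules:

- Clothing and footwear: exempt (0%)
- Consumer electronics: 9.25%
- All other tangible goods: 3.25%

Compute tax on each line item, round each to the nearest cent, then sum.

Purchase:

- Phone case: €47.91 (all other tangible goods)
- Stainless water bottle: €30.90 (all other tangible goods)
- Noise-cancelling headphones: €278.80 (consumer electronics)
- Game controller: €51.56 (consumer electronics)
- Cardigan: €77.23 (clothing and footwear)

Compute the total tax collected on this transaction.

Phone case €47.91: all other tangible goods → 3.25% → €1.56
Stainless water bottle €30.90: all other tangible goods → 3.25% → €1.00
Noise-cancelling headphones €278.80: consumer electronics → 9.25% → €25.79
Game controller €51.56: consumer electronics → 9.25% → €4.77
Cardigan €77.23: clothing and footwear → 0% → €0.00
Total tax = €1.56 + €1.00 + €25.79 + €4.77 = €33.12

€33.12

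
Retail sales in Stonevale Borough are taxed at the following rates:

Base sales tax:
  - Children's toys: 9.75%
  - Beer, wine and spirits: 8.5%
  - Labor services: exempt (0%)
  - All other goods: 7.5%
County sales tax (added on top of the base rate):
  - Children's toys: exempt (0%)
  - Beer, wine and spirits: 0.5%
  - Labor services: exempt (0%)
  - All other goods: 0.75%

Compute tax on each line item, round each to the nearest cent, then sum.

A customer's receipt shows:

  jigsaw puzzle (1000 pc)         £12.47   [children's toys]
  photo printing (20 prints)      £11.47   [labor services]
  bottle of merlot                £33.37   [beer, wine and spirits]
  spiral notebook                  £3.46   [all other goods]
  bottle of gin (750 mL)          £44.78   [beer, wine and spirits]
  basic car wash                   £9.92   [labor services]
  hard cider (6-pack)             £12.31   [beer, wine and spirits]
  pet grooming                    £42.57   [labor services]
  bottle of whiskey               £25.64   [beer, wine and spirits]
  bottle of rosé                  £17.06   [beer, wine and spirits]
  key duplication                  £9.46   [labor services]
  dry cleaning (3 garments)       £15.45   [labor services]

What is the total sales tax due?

Jigsaw puzzle (1000 pc) £12.47: children's toys → 9.75% + 0% county = 9.75% → £1.22
Photo printing (20 prints) £11.47: labor services → 0% + 0% county = 0% → £0.00
Bottle of merlot £33.37: beer, wine and spirits → 8.5% + 0.5% county = 9% → £3.00
Spiral notebook £3.46: all other goods → 7.5% + 0.75% county = 8.25% → £0.29
Bottle of gin (750 mL) £44.78: beer, wine and spirits → 8.5% + 0.5% county = 9% → £4.03
Basic car wash £9.92: labor services → 0% + 0% county = 0% → £0.00
Hard cider (6-pack) £12.31: beer, wine and spirits → 8.5% + 0.5% county = 9% → £1.11
Pet grooming £42.57: labor services → 0% + 0% county = 0% → £0.00
Bottle of whiskey £25.64: beer, wine and spirits → 8.5% + 0.5% county = 9% → £2.31
Bottle of rosé £17.06: beer, wine and spirits → 8.5% + 0.5% county = 9% → £1.54
Key duplication £9.46: labor services → 0% + 0% county = 0% → £0.00
Dry cleaning (3 garments) £15.45: labor services → 0% + 0% county = 0% → £0.00
Total tax = £1.22 + £3.00 + £0.29 + £4.03 + £1.11 + £2.31 + £1.54 = £13.50

£13.50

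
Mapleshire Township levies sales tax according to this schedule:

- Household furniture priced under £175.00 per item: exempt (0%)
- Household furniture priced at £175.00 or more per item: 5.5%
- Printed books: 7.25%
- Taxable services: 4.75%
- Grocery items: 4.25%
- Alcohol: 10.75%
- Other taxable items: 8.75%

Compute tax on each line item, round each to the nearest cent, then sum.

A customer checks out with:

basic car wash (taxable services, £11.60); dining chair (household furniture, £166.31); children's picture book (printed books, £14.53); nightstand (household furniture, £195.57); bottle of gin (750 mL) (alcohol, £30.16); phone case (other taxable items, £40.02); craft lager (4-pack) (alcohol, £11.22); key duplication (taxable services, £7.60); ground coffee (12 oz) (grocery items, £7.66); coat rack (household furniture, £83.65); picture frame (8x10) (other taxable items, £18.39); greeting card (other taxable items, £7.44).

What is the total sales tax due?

Basic car wash £11.60: taxable services → 4.75% → £0.55
Dining chair £166.31: household furniture, under £175.00 → 0% → £0.00
Children's picture book £14.53: printed books → 7.25% → £1.05
Nightstand £195.57: household furniture, £175.00 or more → 5.5% → £10.76
Bottle of gin (750 mL) £30.16: alcohol → 10.75% → £3.24
Phone case £40.02: other taxable items → 8.75% → £3.50
Craft lager (4-pack) £11.22: alcohol → 10.75% → £1.21
Key duplication £7.60: taxable services → 4.75% → £0.36
Ground coffee (12 oz) £7.66: grocery items → 4.25% → £0.33
Coat rack £83.65: household furniture, under £175.00 → 0% → £0.00
Picture frame (8x10) £18.39: other taxable items → 8.75% → £1.61
Greeting card £7.44: other taxable items → 8.75% → £0.65
Total tax = £0.55 + £1.05 + £10.76 + £3.24 + £3.50 + £1.21 + £0.36 + £0.33 + £1.61 + £0.65 = £23.26

£23.26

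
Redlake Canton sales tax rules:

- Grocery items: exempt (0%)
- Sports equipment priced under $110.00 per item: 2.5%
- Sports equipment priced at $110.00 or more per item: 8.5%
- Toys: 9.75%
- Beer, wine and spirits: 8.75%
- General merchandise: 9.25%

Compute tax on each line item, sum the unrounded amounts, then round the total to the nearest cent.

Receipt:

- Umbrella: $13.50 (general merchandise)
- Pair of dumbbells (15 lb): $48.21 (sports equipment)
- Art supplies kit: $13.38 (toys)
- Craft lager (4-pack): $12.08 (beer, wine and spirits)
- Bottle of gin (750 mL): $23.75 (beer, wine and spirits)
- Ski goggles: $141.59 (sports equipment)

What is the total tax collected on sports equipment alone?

$13.24

Pair of dumbbells (15 lb) $48.21: sports equipment, under $110.00 → 2.5% → $1.20525
Ski goggles $141.59: sports equipment, $110.00 or more → 8.5% → $12.03515
Tax on sports equipment: unrounded sum = $13.2404 → $13.24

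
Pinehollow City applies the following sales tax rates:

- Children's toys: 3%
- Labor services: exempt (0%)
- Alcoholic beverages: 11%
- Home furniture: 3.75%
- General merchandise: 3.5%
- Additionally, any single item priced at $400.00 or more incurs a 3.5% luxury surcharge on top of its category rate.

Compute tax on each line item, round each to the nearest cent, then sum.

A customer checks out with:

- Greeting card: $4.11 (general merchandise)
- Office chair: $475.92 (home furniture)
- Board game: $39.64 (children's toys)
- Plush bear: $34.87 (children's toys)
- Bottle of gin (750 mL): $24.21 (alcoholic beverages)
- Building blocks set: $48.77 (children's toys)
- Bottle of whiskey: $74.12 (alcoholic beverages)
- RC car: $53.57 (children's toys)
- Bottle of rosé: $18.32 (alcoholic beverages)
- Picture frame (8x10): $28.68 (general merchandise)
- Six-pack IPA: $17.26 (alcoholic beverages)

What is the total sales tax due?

Greeting card $4.11: general merchandise → 3.5% → $0.14
Office chair $475.92: home furniture → 3.75% + 3.5% surcharge = 7.25% → $34.50
Board game $39.64: children's toys → 3% → $1.19
Plush bear $34.87: children's toys → 3% → $1.05
Bottle of gin (750 mL) $24.21: alcoholic beverages → 11% → $2.66
Building blocks set $48.77: children's toys → 3% → $1.46
Bottle of whiskey $74.12: alcoholic beverages → 11% → $8.15
RC car $53.57: children's toys → 3% → $1.61
Bottle of rosé $18.32: alcoholic beverages → 11% → $2.02
Picture frame (8x10) $28.68: general merchandise → 3.5% → $1.00
Six-pack IPA $17.26: alcoholic beverages → 11% → $1.90
Total tax = $0.14 + $34.50 + $1.19 + $1.05 + $2.66 + $1.46 + $8.15 + $1.61 + $2.02 + $1.00 + $1.90 = $55.68

$55.68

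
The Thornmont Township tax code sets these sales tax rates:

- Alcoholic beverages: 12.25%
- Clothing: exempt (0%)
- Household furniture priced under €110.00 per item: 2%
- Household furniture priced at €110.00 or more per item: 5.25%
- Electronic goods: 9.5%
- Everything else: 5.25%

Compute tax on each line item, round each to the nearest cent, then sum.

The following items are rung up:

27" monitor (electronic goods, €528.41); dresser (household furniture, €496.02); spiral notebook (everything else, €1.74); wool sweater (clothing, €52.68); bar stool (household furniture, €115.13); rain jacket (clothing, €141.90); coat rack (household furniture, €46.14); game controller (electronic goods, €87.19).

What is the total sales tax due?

27" monitor €528.41: electronic goods → 9.5% → €50.20
Dresser €496.02: household furniture, €110.00 or more → 5.25% → €26.04
Spiral notebook €1.74: everything else → 5.25% → €0.09
Wool sweater €52.68: clothing → 0% → €0.00
Bar stool €115.13: household furniture, €110.00 or more → 5.25% → €6.04
Rain jacket €141.90: clothing → 0% → €0.00
Coat rack €46.14: household furniture, under €110.00 → 2% → €0.92
Game controller €87.19: electronic goods → 9.5% → €8.28
Total tax = €50.20 + €26.04 + €0.09 + €6.04 + €0.92 + €8.28 = €91.57

€91.57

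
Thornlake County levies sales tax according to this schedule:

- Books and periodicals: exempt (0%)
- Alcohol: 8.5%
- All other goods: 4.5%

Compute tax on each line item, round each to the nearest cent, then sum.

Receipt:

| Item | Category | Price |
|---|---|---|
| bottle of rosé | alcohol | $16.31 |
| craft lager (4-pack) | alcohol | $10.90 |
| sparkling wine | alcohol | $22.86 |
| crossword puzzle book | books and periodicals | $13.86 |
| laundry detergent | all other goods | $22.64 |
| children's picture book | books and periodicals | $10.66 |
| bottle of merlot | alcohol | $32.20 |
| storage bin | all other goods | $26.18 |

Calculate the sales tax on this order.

$9.20

Bottle of rosé $16.31: alcohol → 8.5% → $1.39
Craft lager (4-pack) $10.90: alcohol → 8.5% → $0.93
Sparkling wine $22.86: alcohol → 8.5% → $1.94
Crossword puzzle book $13.86: books and periodicals → 0% → $0.00
Laundry detergent $22.64: all other goods → 4.5% → $1.02
Children's picture book $10.66: books and periodicals → 0% → $0.00
Bottle of merlot $32.20: alcohol → 8.5% → $2.74
Storage bin $26.18: all other goods → 4.5% → $1.18
Total tax = $1.39 + $0.93 + $1.94 + $1.02 + $2.74 + $1.18 = $9.20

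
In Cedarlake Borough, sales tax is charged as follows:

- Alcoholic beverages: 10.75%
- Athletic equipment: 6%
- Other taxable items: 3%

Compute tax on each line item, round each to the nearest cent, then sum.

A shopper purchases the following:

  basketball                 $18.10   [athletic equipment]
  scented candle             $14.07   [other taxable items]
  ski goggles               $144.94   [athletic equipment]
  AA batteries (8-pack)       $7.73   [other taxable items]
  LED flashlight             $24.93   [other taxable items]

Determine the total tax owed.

Basketball $18.10: athletic equipment → 6% → $1.09
Scented candle $14.07: other taxable items → 3% → $0.42
Ski goggles $144.94: athletic equipment → 6% → $8.70
AA batteries (8-pack) $7.73: other taxable items → 3% → $0.23
LED flashlight $24.93: other taxable items → 3% → $0.75
Total tax = $1.09 + $0.42 + $8.70 + $0.23 + $0.75 = $11.19

$11.19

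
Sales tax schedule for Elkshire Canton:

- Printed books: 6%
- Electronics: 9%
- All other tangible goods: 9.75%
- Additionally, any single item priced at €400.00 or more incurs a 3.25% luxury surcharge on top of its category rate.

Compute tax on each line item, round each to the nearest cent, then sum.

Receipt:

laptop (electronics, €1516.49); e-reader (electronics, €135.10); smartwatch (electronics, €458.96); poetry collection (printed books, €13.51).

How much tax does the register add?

Laptop €1516.49: electronics → 9% + 3.25% surcharge = 12.25% → €185.77
E-reader €135.10: electronics → 9% → €12.16
Smartwatch €458.96: electronics → 9% + 3.25% surcharge = 12.25% → €56.22
Poetry collection €13.51: printed books → 6% → €0.81
Total tax = €185.77 + €12.16 + €56.22 + €0.81 = €254.96

€254.96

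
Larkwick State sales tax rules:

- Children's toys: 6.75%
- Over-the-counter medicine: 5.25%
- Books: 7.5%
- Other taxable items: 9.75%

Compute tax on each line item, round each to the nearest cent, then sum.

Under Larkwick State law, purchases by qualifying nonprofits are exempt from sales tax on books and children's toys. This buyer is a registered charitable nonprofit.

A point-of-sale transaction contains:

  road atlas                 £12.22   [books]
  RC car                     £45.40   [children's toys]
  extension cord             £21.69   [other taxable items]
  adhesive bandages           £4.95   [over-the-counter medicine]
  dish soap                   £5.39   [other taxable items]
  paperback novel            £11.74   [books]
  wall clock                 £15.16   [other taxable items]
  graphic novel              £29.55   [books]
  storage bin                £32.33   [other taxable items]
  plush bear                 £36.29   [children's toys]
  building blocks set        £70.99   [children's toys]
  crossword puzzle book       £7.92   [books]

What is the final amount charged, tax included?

£301.16

Road atlas £12.22: books, buyer-exempt → 0% → £0.00
RC car £45.40: children's toys, buyer-exempt → 0% → £0.00
Extension cord £21.69: other taxable items → 9.75% → £2.11
Adhesive bandages £4.95: over-the-counter medicine → 5.25% → £0.26
Dish soap £5.39: other taxable items → 9.75% → £0.53
Paperback novel £11.74: books, buyer-exempt → 0% → £0.00
Wall clock £15.16: other taxable items → 9.75% → £1.48
Graphic novel £29.55: books, buyer-exempt → 0% → £0.00
Storage bin £32.33: other taxable items → 9.75% → £3.15
Plush bear £36.29: children's toys, buyer-exempt → 0% → £0.00
Building blocks set £70.99: children's toys, buyer-exempt → 0% → £0.00
Crossword puzzle book £7.92: books, buyer-exempt → 0% → £0.00
Subtotal = £293.63; tax = £7.53; total due = £301.16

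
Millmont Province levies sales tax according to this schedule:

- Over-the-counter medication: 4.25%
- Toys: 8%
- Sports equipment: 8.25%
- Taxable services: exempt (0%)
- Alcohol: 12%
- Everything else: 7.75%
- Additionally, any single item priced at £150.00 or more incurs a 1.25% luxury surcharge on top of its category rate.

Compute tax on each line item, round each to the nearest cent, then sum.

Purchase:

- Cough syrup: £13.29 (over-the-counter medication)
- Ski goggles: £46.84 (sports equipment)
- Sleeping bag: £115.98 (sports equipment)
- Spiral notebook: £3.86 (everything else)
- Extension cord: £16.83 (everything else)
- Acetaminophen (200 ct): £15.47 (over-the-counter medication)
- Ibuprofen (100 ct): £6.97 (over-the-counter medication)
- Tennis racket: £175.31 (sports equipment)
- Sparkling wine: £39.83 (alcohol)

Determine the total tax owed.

Cough syrup £13.29: over-the-counter medication → 4.25% → £0.56
Ski goggles £46.84: sports equipment → 8.25% → £3.86
Sleeping bag £115.98: sports equipment → 8.25% → £9.57
Spiral notebook £3.86: everything else → 7.75% → £0.30
Extension cord £16.83: everything else → 7.75% → £1.30
Acetaminophen (200 ct) £15.47: over-the-counter medication → 4.25% → £0.66
Ibuprofen (100 ct) £6.97: over-the-counter medication → 4.25% → £0.30
Tennis racket £175.31: sports equipment → 8.25% + 1.25% surcharge = 9.5% → £16.65
Sparkling wine £39.83: alcohol → 12% → £4.78
Total tax = £0.56 + £3.86 + £9.57 + £0.30 + £1.30 + £0.66 + £0.30 + £16.65 + £4.78 = £37.98

£37.98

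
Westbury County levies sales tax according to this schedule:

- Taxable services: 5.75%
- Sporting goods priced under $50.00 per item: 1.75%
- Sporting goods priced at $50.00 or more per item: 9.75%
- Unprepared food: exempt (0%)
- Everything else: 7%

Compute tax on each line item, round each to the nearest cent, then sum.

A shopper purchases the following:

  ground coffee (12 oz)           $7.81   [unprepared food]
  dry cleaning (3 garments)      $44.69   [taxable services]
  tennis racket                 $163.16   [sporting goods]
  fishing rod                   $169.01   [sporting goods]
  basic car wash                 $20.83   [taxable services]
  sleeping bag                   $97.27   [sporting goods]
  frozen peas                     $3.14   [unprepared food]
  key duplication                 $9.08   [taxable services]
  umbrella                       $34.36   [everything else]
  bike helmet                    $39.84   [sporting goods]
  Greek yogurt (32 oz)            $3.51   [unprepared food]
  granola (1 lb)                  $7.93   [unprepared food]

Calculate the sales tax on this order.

Ground coffee (12 oz) $7.81: unprepared food → 0% → $0.00
Dry cleaning (3 garments) $44.69: taxable services → 5.75% → $2.57
Tennis racket $163.16: sporting goods, $50.00 or more → 9.75% → $15.91
Fishing rod $169.01: sporting goods, $50.00 or more → 9.75% → $16.48
Basic car wash $20.83: taxable services → 5.75% → $1.20
Sleeping bag $97.27: sporting goods, $50.00 or more → 9.75% → $9.48
Frozen peas $3.14: unprepared food → 0% → $0.00
Key duplication $9.08: taxable services → 5.75% → $0.52
Umbrella $34.36: everything else → 7% → $2.41
Bike helmet $39.84: sporting goods, under $50.00 → 1.75% → $0.70
Greek yogurt (32 oz) $3.51: unprepared food → 0% → $0.00
Granola (1 lb) $7.93: unprepared food → 0% → $0.00
Total tax = $2.57 + $15.91 + $16.48 + $1.20 + $9.48 + $0.52 + $2.41 + $0.70 = $49.27

$49.27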